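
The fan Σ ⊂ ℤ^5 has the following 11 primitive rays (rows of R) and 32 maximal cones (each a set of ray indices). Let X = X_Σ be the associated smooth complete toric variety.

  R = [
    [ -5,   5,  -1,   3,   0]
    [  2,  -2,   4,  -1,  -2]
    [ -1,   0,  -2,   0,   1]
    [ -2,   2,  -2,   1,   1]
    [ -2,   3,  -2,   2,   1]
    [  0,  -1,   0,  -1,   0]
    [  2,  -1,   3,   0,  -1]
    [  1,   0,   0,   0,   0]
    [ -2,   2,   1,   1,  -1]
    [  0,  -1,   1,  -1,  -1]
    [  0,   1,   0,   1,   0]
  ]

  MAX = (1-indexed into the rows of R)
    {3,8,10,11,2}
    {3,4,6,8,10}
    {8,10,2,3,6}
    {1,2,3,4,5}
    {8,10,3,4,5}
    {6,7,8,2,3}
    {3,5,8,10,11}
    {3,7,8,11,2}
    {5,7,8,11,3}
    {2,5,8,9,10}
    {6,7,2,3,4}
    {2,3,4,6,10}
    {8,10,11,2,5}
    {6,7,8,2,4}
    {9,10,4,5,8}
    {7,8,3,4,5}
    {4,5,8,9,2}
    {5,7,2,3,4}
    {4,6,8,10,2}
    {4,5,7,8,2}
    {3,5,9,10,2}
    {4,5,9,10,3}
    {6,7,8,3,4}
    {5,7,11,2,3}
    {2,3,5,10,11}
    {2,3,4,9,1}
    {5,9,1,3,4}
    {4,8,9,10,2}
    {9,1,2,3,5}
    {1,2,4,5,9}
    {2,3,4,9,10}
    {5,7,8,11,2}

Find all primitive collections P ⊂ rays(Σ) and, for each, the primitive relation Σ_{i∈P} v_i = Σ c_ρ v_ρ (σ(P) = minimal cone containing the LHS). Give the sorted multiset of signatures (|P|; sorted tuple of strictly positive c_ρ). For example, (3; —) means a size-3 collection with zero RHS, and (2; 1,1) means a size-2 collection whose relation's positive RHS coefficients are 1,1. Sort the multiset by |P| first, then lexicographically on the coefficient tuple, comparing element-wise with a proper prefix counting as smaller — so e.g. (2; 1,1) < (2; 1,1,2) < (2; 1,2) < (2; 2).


The 17 primitive collections of Σ (r=11, n=5):

  • {6,11}:  v_{6} + v_{11} = 0  ⇒ sig = (2; —)
  • {4,11}:  v_{4} + v_{11} = v_{5}  ⇒ sig = (2; 1)
  • {5,6}:  v_{5} + v_{6} = v_{4}  ⇒ sig = (2; 1)
  • {7,10}:  v_{7} + v_{10} = v_{2}  ⇒ sig = (2; 1)
  • {1,8}:  v_{1} + v_{8} = v_{5} + v_{9}  ⇒ sig = (2; 1,1)
  • {1,6}:  v_{1} + v_{6} = v_{2} + v_{3} + 2·v_{4} + v_{9}  ⇒ sig = (2; 1,1,1,2)
  • {1,11}:  v_{1} + v_{11} = v_{2} + v_{3} + 2·v_{5} + v_{9}  ⇒ sig = (2; 1,1,1,2)
  • {6,9}:  v_{6} + v_{9} = v_{2} + 2·v_{4} + v_{10}  ⇒ sig = (2; 1,1,2)
  • {7,9}:  v_{7} + v_{9} = 2·v_{2} + v_{4} + v_{5}  ⇒ sig = (2; 1,1,2)
  • {9,11}:  v_{9} + v_{11} = v_{2} + 2·v_{5} + v_{10}  ⇒ sig = (2; 1,1,2)
  • {1,10}:  v_{1} + v_{10} = v_{3} + 2·v_{9}  ⇒ sig = (2; 1,2)
  • {1,7}:  v_{1} + v_{7} = 3·v_{2} + v_{3} + 2·v_{4} + 2·v_{5}  ⇒ sig = (2; 1,2,2,3)
  • {3,8,9}:  v_{3} + v_{8} + v_{9} = v_{5} + v_{10}  ⇒ sig = (3; 1,1)
  • {2,3,4,8}:  v_{2} + v_{3} + v_{4} + v_{8} = 0  ⇒ sig = (4; —)
  • {2,3,5,8}:  v_{2} + v_{3} + v_{5} + v_{8} = v_{11}  ⇒ sig = (4; 1)
  • {2,4,5,10}:  v_{2} + v_{4} + v_{5} + v_{10} = v_{9}  ⇒ sig = (4; 1)
  • {2,3,4,5,9}:  v_{2} + v_{3} + v_{4} + v_{5} + v_{9} = v_{1}  ⇒ sig = (5; 1)

Hence PRS(X_Σ) =
[(2; —), (2; 1), (2; 1), (2; 1), (2; 1,1), (2; 1,1,1,2), (2; 1,1,1,2), (2; 1,1,2), (2; 1,1,2), (2; 1,1,2), (2; 1,2), (2; 1,2,2,3), (3; 1,1), (4; —), (4; 1), (4; 1), (5; 1)]


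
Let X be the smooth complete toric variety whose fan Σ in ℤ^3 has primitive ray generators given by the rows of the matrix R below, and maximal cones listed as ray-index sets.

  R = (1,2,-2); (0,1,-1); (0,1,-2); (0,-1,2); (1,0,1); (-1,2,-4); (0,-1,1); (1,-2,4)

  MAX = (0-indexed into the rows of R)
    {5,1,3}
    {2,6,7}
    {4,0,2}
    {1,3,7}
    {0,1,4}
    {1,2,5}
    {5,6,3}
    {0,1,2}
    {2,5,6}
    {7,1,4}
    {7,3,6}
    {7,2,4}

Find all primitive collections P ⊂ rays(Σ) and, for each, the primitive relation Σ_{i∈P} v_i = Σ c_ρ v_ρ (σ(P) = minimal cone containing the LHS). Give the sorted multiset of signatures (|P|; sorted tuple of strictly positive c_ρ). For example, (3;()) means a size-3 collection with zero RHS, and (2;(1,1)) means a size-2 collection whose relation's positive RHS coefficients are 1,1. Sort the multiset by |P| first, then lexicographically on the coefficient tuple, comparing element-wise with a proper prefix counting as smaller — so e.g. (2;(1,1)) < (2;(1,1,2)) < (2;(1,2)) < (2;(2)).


Minimal non-faces — 12 found among 8 rays, 12 max cones:

  P={1,6}:  v_{1} + v_{6} = 0 — sig = (2;())
  P={2,3}:  v_{2} + v_{3} = 0 — sig = (2;())
  P={5,7}:  v_{5} + v_{7} = 0 — sig = (2;())
  P={0,3}:  v_{0} + v_{3} = v_{1} + v_{4} — sig = (2;(1,1))
  P={0,6}:  v_{0} + v_{6} = v_{2} + v_{4} — sig = (2;(1,1))
  P={3,4}:  v_{3} + v_{4} = v_{1} + v_{7} — sig = (2;(1,1))
  P={4,5}:  v_{4} + v_{5} = v_{1} + v_{2} — sig = (2;(1,1))
  P={4,6}:  v_{4} + v_{6} = v_{2} + v_{7} — sig = (2;(1,1))
  P={0,7}:  v_{0} + v_{7} = 2·v_{4} — sig = (2;(2))
  P={0,5}:  v_{0} + v_{5} = 2·v_{1} + 2·v_{2} — sig = (2;(2,2))
  P={1,2,4}:  v_{1} + v_{2} + v_{4} = v_{0} — sig = (3;(1))
  P={1,2,7}:  v_{1} + v_{2} + v_{7} = v_{4} — sig = (3;(1))

Signatures (|P|; sorted positive RHS coefficients), sorted:
{ (2;()) ×3,  (2;(1,1)) ×5,  (2;(2)),  (2;(2,2)),  (3;(1)) ×2 }


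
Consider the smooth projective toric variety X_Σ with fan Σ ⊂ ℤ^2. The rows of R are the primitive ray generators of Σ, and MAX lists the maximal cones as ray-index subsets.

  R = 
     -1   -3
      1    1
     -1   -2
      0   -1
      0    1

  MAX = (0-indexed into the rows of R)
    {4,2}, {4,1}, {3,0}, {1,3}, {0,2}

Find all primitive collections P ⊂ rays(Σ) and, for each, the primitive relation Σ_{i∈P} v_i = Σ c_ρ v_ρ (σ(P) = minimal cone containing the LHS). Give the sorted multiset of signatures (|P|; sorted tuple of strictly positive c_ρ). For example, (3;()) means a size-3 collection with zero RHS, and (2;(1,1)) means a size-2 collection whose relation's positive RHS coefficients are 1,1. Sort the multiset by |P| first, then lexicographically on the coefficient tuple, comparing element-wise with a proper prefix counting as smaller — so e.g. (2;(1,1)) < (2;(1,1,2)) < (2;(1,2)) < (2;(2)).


|primitive collections| = 5. Relations:

  • {3,4}:  v_{3} + v_{4} = 0  ⇒ sig = (2;())
  • {0,4}:  v_{0} + v_{4} = v_{2}  ⇒ sig = (2;(1))
  • {1,2}:  v_{1} + v_{2} = v_{3}  ⇒ sig = (2;(1))
  • {2,3}:  v_{2} + v_{3} = v_{0}  ⇒ sig = (2;(1))
  • {0,1}:  v_{0} + v_{1} = 2·v_{3}  ⇒ sig = (2;(2))

Hence PRS(X_Σ) =
    (2;())
    (2;(1))
    (2;(1))
    (2;(1))
    (2;(2))


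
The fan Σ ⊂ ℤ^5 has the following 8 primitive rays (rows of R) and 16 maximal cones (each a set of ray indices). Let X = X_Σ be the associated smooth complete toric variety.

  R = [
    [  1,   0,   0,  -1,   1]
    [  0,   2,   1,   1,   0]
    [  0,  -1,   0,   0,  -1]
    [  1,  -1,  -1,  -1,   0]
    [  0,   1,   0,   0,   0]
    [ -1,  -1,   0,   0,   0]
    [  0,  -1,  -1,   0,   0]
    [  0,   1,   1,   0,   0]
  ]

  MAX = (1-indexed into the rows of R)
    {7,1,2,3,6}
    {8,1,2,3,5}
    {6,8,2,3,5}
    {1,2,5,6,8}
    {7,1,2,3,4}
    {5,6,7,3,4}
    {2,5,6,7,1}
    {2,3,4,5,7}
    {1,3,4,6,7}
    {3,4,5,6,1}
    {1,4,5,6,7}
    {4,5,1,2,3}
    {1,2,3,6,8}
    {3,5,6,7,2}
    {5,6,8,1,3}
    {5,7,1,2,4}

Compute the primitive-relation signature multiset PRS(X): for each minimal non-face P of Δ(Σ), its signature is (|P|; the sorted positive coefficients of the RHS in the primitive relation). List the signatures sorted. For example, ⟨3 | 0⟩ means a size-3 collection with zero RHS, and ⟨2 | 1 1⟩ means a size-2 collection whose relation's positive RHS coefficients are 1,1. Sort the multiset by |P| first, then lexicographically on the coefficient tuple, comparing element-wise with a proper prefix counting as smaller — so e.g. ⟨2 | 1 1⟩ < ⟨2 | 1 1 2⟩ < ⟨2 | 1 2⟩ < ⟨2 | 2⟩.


Minimal non-faces — 5 found among 8 rays, 16 max cones:

  P={7,8}:  v_{7} + v_{8} = 0  ⇒ sig = ⟨2 | 0⟩
  P={4,8}:  v_{4} + v_{8} = v_{1} + v_{3} + v_{5}  ⇒ sig = ⟨2 | 1 1 1⟩
  P={2,4,6}:  v_{2} + v_{4} + v_{6} = 0  ⇒ sig = ⟨3 | 0⟩
  P={1,3,5,7}:  v_{1} + v_{3} + v_{5} + v_{7} = v_{4}  ⇒ sig = ⟨4 | 1⟩
  P={1,2,3,5,6}:  v_{1} + v_{2} + v_{3} + v_{5} + v_{6} = v_{8}  ⇒ sig = ⟨5 | 1⟩

Signatures (|P|; sorted positive RHS coefficients), sorted:
    ⟨2 | 0⟩
    ⟨2 | 1 1 1⟩
    ⟨3 | 0⟩
    ⟨4 | 1⟩
    ⟨5 | 1⟩


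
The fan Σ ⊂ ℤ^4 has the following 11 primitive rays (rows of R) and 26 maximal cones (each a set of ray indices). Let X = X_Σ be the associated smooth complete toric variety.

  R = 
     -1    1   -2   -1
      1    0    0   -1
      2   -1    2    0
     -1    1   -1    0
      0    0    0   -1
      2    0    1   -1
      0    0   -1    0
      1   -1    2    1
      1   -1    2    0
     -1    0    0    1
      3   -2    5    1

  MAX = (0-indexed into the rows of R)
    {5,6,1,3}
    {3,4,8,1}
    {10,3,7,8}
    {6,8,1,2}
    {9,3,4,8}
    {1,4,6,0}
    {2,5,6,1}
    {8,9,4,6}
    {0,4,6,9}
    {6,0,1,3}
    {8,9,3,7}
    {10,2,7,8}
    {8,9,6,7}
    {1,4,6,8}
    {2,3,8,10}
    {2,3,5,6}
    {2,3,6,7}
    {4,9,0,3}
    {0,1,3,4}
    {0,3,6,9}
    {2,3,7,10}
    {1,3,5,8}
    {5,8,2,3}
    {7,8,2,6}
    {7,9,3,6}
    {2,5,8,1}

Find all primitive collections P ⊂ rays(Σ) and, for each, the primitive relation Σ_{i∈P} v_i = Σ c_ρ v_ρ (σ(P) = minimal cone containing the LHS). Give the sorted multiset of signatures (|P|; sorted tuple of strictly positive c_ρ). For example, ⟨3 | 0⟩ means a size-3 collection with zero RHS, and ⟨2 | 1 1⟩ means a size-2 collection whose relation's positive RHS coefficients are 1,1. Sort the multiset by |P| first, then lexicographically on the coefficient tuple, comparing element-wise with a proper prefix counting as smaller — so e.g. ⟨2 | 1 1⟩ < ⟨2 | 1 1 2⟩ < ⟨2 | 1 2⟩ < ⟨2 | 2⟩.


Σ has 23 primitive collections:

  • {0,7}:  v_{0} + v_{7} = 0  ⟹  sig = ⟨2 | 0⟩
  • {1,9}:  v_{1} + v_{9} = 0  ⟹  sig = ⟨2 | 0⟩
  • {0,2}:  v_{0} + v_{2} = v_{1}  ⟹  sig = ⟨2 | 1⟩
  • {0,8}:  v_{0} + v_{8} = v_{4}  ⟹  sig = ⟨2 | 1⟩
  • {1,7}:  v_{1} + v_{7} = v_{2}  ⟹  sig = ⟨2 | 1⟩
  • {2,9}:  v_{2} + v_{9} = v_{7}  ⟹  sig = ⟨2 | 1⟩
  • {4,7}:  v_{4} + v_{7} = v_{8}  ⟹  sig = ⟨2 | 1⟩
  • {2,4}:  v_{2} + v_{4} = v_{1} + v_{8}  ⟹  sig = ⟨2 | 1 1⟩
  • {5,9}:  v_{5} + v_{9} = v_{2} + v_{3}  ⟹  sig = ⟨2 | 1 1⟩
  • {6,10}:  v_{6} + v_{10} = v_{2} + v_{7}  ⟹  sig = ⟨2 | 1 1⟩
  • {0,10}:  v_{0} + v_{10} = v_{2} + v_{3} + v_{8}  ⟹  sig = ⟨2 | 1 1 1⟩
  • {1,10}:  v_{1} + v_{10} = 2·v_{2} + v_{3} + v_{8}  ⟹  sig = ⟨2 | 1 1 2⟩
  • {4,5}:  v_{4} + v_{5} = 2·v_{1} + v_{3} + v_{8}  ⟹  sig = ⟨2 | 1 1 2⟩
  • {4,10}:  v_{4} + v_{10} = v_{2} + v_{3} + 2·v_{8}  ⟹  sig = ⟨2 | 1 1 2⟩
  • {9,10}:  v_{9} + v_{10} = v_{3} + 2·v_{7} + v_{8}  ⟹  sig = ⟨2 | 1 1 2⟩
  • {0,5}:  v_{0} + v_{5} = 2·v_{1} + v_{3}  ⟹  sig = ⟨2 | 1 2⟩
  • {5,7}:  v_{5} + v_{7} = 2·v_{2} + v_{3}  ⟹  sig = ⟨2 | 1 2⟩
  • {5,10}:  v_{5} + v_{10} = 3·v_{2} + 2·v_{3} + v_{8}  ⟹  sig = ⟨2 | 1 2 3⟩
  • {3,6,8}:  v_{3} + v_{6} + v_{8} = 0  ⟹  sig = ⟨3 | 0⟩
  • {1,2,3}:  v_{1} + v_{2} + v_{3} = v_{5}  ⟹  sig = ⟨3 | 1⟩
  • {3,4,6}:  v_{3} + v_{4} + v_{6} = v_{0}  ⟹  sig = ⟨3 | 1⟩
  • {5,6,8}:  v_{5} + v_{6} + v_{8} = v_{1} + v_{2}  ⟹  sig = ⟨3 | 1 1⟩
  • {2,3,7,8}:  v_{2} + v_{3} + v_{7} + v_{8} = v_{10}  ⟹  sig = ⟨4 | 1⟩

so the primitive-relation signature multiset is
{ ⟨2 | 0⟩ ×2,  ⟨2 | 1⟩ ×5,  ⟨2 | 1 1⟩ ×3,  ⟨2 | 1 1 1⟩,  ⟨2 | 1 1 2⟩ ×4,  ⟨2 | 1 2⟩ ×2,  ⟨2 | 1 2 3⟩,  ⟨3 | 0⟩,  ⟨3 | 1⟩ ×2,  ⟨3 | 1 1⟩,  ⟨4 | 1⟩ }


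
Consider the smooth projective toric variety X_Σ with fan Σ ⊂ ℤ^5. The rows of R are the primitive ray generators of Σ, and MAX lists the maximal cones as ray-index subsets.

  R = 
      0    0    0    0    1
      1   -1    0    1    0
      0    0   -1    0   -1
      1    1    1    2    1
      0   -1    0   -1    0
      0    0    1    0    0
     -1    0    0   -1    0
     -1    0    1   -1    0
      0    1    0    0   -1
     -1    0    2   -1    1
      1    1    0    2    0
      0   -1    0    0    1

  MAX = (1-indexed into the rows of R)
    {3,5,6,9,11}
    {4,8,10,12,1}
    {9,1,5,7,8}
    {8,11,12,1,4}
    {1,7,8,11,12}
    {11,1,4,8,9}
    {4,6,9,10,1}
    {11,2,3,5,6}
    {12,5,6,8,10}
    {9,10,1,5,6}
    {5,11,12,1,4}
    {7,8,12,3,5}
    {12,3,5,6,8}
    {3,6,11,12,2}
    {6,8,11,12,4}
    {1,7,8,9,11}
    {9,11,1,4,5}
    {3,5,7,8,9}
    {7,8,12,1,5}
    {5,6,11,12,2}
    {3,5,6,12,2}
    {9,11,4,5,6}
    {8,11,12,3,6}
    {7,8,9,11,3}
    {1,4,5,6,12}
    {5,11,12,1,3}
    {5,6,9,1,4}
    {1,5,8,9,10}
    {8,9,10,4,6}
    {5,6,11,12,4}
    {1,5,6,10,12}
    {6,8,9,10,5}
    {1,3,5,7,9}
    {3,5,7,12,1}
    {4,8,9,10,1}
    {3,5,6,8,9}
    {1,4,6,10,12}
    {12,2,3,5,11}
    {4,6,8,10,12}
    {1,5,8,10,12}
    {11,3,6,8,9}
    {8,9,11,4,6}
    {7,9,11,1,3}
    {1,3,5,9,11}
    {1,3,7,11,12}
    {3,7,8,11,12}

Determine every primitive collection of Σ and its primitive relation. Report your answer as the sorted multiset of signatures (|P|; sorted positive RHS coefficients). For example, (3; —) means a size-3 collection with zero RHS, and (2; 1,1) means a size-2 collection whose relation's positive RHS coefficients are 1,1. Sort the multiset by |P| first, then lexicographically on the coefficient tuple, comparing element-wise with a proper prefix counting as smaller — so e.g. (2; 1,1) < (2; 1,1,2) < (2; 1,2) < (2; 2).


Σ has 22 primitive collections:

  P={9,12}:  v_{9} + v_{12} = 0  so sig = (2; —)
  P={3,4}:  v_{3} + v_{4} = v_{11}  so sig = (2; 1)
  P={3,10}:  v_{3} + v_{10} = v_{8}  so sig = (2; 1)
  P={6,7}:  v_{6} + v_{7} = v_{8}  so sig = (2; 1)
  P={10,11}:  v_{10} + v_{11} = v_{4} + v_{8}  so sig = (2; 1,1)
  P={1,2}:  v_{1} + v_{2} = v_{5} + v_{11} + v_{12}  so sig = (2; 1,1,1)
  P={2,7}:  v_{2} + v_{7} = v_{3} + v_{6} + v_{12}  so sig = (2; 1,1,1)
  P={4,7}:  v_{4} + v_{7} = v_{1} + v_{8} + v_{11}  so sig = (2; 1,1,1)
  P={2,9}:  v_{2} + v_{9} = v_{3} + v_{5} + v_{6} + v_{11}  so sig = (2; 1,1,1,1)
  P={2,4}:  v_{2} + v_{4} = v_{5} + v_{6} + 2·v_{11} + v_{12}  so sig = (2; 1,1,1,2)
  P={2,8}:  v_{2} + v_{8} = v_{3} + 2·v_{6} + v_{12}  so sig = (2; 1,1,2)
  P={2,10}:  v_{2} + v_{10} = 2·v_{6} + v_{12}  so sig = (2; 1,2)
  P={7,10}:  v_{7} + v_{10} = v_{1} + 2·v_{8}  so sig = (2; 1,2)
  P={1,3,6}:  v_{1} + v_{3} + v_{6} = 0  so sig = (3; —)
  P={5,7,11}:  v_{5} + v_{7} + v_{11} = 0  so sig = (3; —)
  P={1,3,8}:  v_{1} + v_{3} + v_{8} = v_{7}  so sig = (3; 1)
  P={1,6,8}:  v_{1} + v_{6} + v_{8} = v_{10}  so sig = (3; 1)
  P={1,6,11}:  v_{1} + v_{6} + v_{11} = v_{4}  so sig = (3; 1)
  P={5,8,11}:  v_{5} + v_{8} + v_{11} = v_{6}  so sig = (3; 1)
  P={4,5,8}:  v_{4} + v_{5} + v_{8} = v_{1} + 2·v_{6}  so sig = (3; 1,2)
  P={4,5,10}:  v_{4} + v_{5} + v_{10} = 2·v_{1} + 3·v_{6}  so sig = (3; 2,3)
  P={3,5,6,11,12}:  v_{3} + v_{5} + v_{6} + v_{11} + v_{12} = v_{2}  so sig = (5; 1)

Signatures (|P|; sorted positive RHS coefficients), sorted:
[(2; —), (2; 1), (2; 1), (2; 1), (2; 1,1), (2; 1,1,1), (2; 1,1,1), (2; 1,1,1), (2; 1,1,1,1), (2; 1,1,1,2), (2; 1,1,2), (2; 1,2), (2; 1,2), (3; —), (3; —), (3; 1), (3; 1), (3; 1), (3; 1), (3; 1,2), (3; 2,3), (5; 1)]


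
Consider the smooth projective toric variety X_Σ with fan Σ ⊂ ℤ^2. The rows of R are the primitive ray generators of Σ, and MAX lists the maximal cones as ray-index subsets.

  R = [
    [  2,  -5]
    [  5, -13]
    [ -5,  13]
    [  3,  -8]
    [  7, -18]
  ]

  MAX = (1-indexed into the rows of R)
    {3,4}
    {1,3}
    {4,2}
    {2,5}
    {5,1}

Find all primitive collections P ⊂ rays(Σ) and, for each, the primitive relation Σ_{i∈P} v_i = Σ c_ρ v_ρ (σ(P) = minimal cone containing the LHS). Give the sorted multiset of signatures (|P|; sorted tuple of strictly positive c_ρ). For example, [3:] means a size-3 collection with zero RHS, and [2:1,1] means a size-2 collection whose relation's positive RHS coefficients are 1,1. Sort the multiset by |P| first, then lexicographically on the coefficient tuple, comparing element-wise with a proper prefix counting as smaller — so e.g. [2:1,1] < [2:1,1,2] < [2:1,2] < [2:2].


Σ has 5 primitive collections:

  {2,3}:  v_{2} + v_{3} = 0  ⟹  sig = [2:]
  {1,2}:  v_{1} + v_{2} = v_{5}  ⟹  sig = [2:1]
  {1,4}:  v_{1} + v_{4} = v_{2}  ⟹  sig = [2:1]
  {3,5}:  v_{3} + v_{5} = v_{1}  ⟹  sig = [2:1]
  {4,5}:  v_{4} + v_{5} = 2·v_{2}  ⟹  sig = [2:2]

Sorted signature multiset PRS(X):
{ [2:],  [2:1] ×3,  [2:2] }


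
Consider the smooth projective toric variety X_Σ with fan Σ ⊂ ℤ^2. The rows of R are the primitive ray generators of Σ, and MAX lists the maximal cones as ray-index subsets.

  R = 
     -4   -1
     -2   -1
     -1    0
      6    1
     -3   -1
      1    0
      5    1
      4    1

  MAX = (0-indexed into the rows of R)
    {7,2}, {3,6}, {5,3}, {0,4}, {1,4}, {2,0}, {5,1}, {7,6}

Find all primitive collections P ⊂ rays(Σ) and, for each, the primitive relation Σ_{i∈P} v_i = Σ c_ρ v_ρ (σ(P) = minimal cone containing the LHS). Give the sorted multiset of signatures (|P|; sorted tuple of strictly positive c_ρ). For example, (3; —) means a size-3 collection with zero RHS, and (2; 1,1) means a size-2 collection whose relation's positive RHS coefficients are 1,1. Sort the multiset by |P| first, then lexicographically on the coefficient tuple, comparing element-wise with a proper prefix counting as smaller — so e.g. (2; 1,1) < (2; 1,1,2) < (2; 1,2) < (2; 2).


20 minimal non-faces of Δ(Σ) (on 8 rays):

  • {0,7}:  v_{0} + v_{7} = 0 — sig = (2; —)
  • {2,5}:  v_{2} + v_{5} = 0 — sig = (2; —)
  • {0,5}:  v_{0} + v_{5} = v_{4} — sig = (2; 1)
  • {0,6}:  v_{0} + v_{6} = v_{5} — sig = (2; 1)
  • {1,2}:  v_{1} + v_{2} = v_{4} — sig = (2; 1)
  • {2,3}:  v_{2} + v_{3} = v_{6} — sig = (2; 1)
  • {2,4}:  v_{2} + v_{4} = v_{0} — sig = (2; 1)
  • {2,6}:  v_{2} + v_{6} = v_{7} — sig = (2; 1)
  • {4,5}:  v_{4} + v_{5} = v_{1} — sig = (2; 1)
  • {4,7}:  v_{4} + v_{7} = v_{5} — sig = (2; 1)
  • {5,6}:  v_{5} + v_{6} = v_{3} — sig = (2; 1)
  • {5,7}:  v_{5} + v_{7} = v_{6} — sig = (2; 1)
  • {0,1}:  v_{0} + v_{1} = 2·v_{4} — sig = (2; 2)
  • {0,3}:  v_{0} + v_{3} = 2·v_{5} — sig = (2; 2)
  • {1,7}:  v_{1} + v_{7} = 2·v_{5} — sig = (2; 2)
  • {3,7}:  v_{3} + v_{7} = 2·v_{6} — sig = (2; 2)
  • {4,6}:  v_{4} + v_{6} = 2·v_{5} — sig = (2; 2)
  • {1,6}:  v_{1} + v_{6} = 3·v_{5} — sig = (2; 3)
  • {3,4}:  v_{3} + v_{4} = 3·v_{5} — sig = (2; 3)
  • {1,3}:  v_{1} + v_{3} = 4·v_{5} — sig = (2; 4)

Signatures (|P|; sorted positive RHS coefficients), sorted:
{ (2; —) ×2,  (2; 1) ×10,  (2; 2) ×5,  (2; 3) ×2,  (2; 4) }


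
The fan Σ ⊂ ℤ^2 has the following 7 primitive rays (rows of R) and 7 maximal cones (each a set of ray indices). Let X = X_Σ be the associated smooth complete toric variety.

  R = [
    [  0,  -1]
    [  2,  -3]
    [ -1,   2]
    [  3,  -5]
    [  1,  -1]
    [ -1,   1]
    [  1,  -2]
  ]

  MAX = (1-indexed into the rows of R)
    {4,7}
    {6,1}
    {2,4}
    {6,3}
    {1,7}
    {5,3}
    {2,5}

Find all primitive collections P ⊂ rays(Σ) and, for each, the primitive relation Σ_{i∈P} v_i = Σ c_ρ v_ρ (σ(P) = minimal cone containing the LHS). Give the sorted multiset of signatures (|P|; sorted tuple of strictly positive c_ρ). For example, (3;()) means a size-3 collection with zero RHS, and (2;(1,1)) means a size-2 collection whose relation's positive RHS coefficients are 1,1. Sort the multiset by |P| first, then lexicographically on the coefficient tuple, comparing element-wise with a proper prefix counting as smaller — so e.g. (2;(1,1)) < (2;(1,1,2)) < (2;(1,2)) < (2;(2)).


14 collections generate NE(X_Σ); each relation:

  • {3,7}:  v_{3} + v_{7} = 0  ⇒ sig = (2;())
  • {5,6}:  v_{5} + v_{6} = 0  ⇒ sig = (2;())
  • {1,3}:  v_{1} + v_{3} = v_{6}  ⇒ sig = (2;(1))
  • {1,5}:  v_{1} + v_{5} = v_{7}  ⇒ sig = (2;(1))
  • {2,3}:  v_{2} + v_{3} = v_{5}  ⇒ sig = (2;(1))
  • {2,6}:  v_{2} + v_{6} = v_{7}  ⇒ sig = (2;(1))
  • {2,7}:  v_{2} + v_{7} = v_{4}  ⇒ sig = (2;(1))
  • {3,4}:  v_{3} + v_{4} = v_{2}  ⇒ sig = (2;(1))
  • {5,7}:  v_{5} + v_{7} = v_{2}  ⇒ sig = (2;(1))
  • {6,7}:  v_{6} + v_{7} = v_{1}  ⇒ sig = (2;(1))
  • {1,2}:  v_{1} + v_{2} = 2·v_{7}  ⇒ sig = (2;(2))
  • {4,5}:  v_{4} + v_{5} = 2·v_{2}  ⇒ sig = (2;(2))
  • {4,6}:  v_{4} + v_{6} = 2·v_{7}  ⇒ sig = (2;(2))
  • {1,4}:  v_{1} + v_{4} = 3·v_{7}  ⇒ sig = (2;(3))

Sorted signature multiset PRS(X):
    (2;())
    (2;())
    (2;(1))
    (2;(1))
    (2;(1))
    (2;(1))
    (2;(1))
    (2;(1))
    (2;(1))
    (2;(1))
    (2;(2))
    (2;(2))
    (2;(2))
    (2;(3))


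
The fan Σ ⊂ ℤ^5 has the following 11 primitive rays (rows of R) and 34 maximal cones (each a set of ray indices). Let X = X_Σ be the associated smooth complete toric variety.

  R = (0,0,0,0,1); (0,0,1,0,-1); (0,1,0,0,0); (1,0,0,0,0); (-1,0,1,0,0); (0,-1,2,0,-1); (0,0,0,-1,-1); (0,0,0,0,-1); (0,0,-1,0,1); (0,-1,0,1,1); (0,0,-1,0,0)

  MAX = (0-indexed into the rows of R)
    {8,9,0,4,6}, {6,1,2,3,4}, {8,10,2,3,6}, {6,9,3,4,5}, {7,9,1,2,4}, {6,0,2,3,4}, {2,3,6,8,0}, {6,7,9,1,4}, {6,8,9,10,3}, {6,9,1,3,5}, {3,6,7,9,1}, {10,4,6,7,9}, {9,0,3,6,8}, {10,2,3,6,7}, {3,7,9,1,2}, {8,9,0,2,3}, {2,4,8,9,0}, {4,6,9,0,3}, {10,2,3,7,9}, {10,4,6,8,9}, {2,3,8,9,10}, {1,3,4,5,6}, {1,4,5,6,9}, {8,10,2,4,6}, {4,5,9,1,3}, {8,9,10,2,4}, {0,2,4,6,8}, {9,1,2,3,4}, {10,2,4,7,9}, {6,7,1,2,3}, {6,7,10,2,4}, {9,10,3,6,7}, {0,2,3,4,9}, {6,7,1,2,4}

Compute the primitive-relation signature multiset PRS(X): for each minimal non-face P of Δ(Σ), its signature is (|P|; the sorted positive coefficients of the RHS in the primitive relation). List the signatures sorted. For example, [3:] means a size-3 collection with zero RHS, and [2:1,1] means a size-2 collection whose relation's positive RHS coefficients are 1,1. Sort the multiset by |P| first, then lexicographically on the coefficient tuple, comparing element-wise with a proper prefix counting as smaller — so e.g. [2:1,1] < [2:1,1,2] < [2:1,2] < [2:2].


Primitive collections (16):

  P={0,7}:  v_{0} + v_{7} = 0  so sig = [2:]
  P={1,8}:  v_{1} + v_{8} = 0  so sig = [2:]
  P={0,10}:  v_{0} + v_{10} = v_{8}  so sig = [2:1]
  P={1,10}:  v_{1} + v_{10} = v_{7}  so sig = [2:1]
  P={7,8}:  v_{7} + v_{8} = v_{10}  so sig = [2:1]
  P={0,1}:  v_{0} + v_{1} = v_{3} + v_{4}  so sig = [2:1,1]
  P={2,5}:  v_{2} + v_{5} = v_{1} + v_{3} + v_{4}  so sig = [2:1,1,1]
  P={5,10}:  v_{5} + v_{10} = v_{1} + v_{6} + v_{9}  so sig = [2:1,1,1]
  P={5,8}:  v_{5} + v_{8} = v_{3} + v_{4} + v_{6} + v_{9}  so sig = [2:1,1,1,1]
  P={5,7}:  v_{5} + v_{7} = 2·v_{1} + v_{6} + v_{9}  so sig = [2:1,1,2]
  P={0,5}:  v_{0} + v_{5} = 2·v_{3} + 2·v_{4} + v_{6} + v_{9}  so sig = [2:1,1,2,2]
  P={2,6,9}:  v_{2} + v_{6} + v_{9} = 0  so sig = [3:]
  P={3,4,10}:  v_{3} + v_{4} + v_{10} = 0  so sig = [3:]
  P={3,4,7}:  v_{3} + v_{4} + v_{7} = v_{1}  so sig = [3:1]
  P={3,4,8}:  v_{3} + v_{4} + v_{8} = v_{0}  so sig = [3:1]
  P={1,3,4,6,9}:  v_{1} + v_{3} + v_{4} + v_{6} + v_{9} = v_{5}  so sig = [5:1]

so the primitive-relation signature multiset is
    [2:]
    [2:]
    [2:1]
    [2:1]
    [2:1]
    [2:1,1]
    [2:1,1,1]
    [2:1,1,1]
    [2:1,1,1,1]
    [2:1,1,2]
    [2:1,1,2,2]
    [3:]
    [3:]
    [3:1]
    [3:1]
    [5:1]


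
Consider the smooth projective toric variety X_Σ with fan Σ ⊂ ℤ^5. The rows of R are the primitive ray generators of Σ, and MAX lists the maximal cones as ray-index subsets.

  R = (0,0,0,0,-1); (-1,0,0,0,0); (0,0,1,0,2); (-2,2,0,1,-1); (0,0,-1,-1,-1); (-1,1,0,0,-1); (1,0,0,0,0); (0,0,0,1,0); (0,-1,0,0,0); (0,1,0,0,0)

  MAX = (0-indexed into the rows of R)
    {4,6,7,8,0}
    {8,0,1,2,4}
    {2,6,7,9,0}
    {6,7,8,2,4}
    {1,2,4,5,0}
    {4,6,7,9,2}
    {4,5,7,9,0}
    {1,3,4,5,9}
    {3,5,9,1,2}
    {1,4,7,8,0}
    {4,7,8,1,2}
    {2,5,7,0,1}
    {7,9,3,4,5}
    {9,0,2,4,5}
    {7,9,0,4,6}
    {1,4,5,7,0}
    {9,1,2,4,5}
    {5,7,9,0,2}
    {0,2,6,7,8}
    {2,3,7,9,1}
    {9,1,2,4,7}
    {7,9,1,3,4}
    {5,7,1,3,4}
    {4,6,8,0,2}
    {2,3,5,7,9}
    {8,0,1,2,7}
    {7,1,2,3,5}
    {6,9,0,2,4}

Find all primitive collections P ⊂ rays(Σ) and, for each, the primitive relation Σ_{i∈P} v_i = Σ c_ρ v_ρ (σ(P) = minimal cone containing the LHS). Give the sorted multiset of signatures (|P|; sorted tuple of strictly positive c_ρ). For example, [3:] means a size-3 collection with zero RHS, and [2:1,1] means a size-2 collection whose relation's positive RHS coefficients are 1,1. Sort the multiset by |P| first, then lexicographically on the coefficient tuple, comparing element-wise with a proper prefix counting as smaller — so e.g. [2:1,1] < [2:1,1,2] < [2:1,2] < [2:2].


Σ has 12 primitive collections:

  {1,6}:  v_{1} + v_{6} = 0 — sig = [2:]
  {8,9}:  v_{8} + v_{9} = 0 — sig = [2:]
  {5,6}:  v_{5} + v_{6} = v_{0} + v_{9} — sig = [2:1,1]
  {5,8}:  v_{5} + v_{8} = v_{0} + v_{1} — sig = [2:1,1]
  {3,6}:  v_{3} + v_{6} = v_{5} + v_{7} + v_{9} — sig = [2:1,1,1]
  {3,8}:  v_{3} + v_{8} = v_{1} + v_{5} + v_{7} — sig = [2:1,1,1]
  {0,3}:  v_{0} + v_{3} = 2·v_{5} + v_{7} — sig = [2:1,2]
  {0,1,9}:  v_{0} + v_{1} + v_{9} = v_{5} — sig = [3:1]
  {2,3,4}:  v_{2} + v_{3} + v_{4} = 2·v_{1} + 2·v_{9} — sig = [3:2,2]
  {0,2,4,7}:  v_{0} + v_{2} + v_{4} + v_{7} = 0 — sig = [4:]
  {1,5,7,9}:  v_{1} + v_{5} + v_{7} + v_{9} = v_{3} — sig = [4:1]
  {2,4,5,7}:  v_{2} + v_{4} + v_{5} + v_{7} = v_{1} + v_{9} — sig = [4:1,1]

Signatures (|P|; sorted positive RHS coefficients), sorted:
    |P|=2: 7 collections, coeffs (), (), (1,1), (1,1), (1,1,1), (1,1,1), (1,2)
    |P|=3: 2 collections, coeffs (1), (2,2)
    |P|=4: 3 collections, coeffs (), (1), (1,1)


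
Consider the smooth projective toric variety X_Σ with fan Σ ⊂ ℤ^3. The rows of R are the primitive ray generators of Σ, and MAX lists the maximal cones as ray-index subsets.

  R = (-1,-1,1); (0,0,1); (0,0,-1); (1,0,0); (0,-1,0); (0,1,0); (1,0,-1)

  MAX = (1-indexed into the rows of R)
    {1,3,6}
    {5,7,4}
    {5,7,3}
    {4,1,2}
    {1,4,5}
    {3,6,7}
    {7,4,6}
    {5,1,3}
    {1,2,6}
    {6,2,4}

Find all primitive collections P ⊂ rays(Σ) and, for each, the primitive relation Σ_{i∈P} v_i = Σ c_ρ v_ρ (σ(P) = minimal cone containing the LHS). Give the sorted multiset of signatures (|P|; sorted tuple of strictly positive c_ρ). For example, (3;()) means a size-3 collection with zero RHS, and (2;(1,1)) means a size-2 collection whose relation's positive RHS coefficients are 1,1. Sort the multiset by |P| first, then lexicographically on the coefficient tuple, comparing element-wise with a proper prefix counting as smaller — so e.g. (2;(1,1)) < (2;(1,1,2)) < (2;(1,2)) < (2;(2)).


Δ(Σ) — 7 vertices, 7 min non-faces:

  P={2,3}:  v_{2} + v_{3} = 0  so sig = (2;())
  P={5,6}:  v_{5} + v_{6} = 0  so sig = (2;())
  P={1,7}:  v_{1} + v_{7} = v_{5}  so sig = (2;(1))
  P={2,7}:  v_{2} + v_{7} = v_{4}  so sig = (2;(1))
  P={3,4}:  v_{3} + v_{4} = v_{7}  so sig = (2;(1))
  P={2,5}:  v_{2} + v_{5} = v_{1} + v_{4}  so sig = (2;(1,1))
  P={1,4,6}:  v_{1} + v_{4} + v_{6} = v_{2}  so sig = (3;(1))

Signatures (|P|; sorted positive RHS coefficients), sorted:
[(2;()), (2;()), (2;(1)), (2;(1)), (2;(1)), (2;(1,1)), (3;(1))]


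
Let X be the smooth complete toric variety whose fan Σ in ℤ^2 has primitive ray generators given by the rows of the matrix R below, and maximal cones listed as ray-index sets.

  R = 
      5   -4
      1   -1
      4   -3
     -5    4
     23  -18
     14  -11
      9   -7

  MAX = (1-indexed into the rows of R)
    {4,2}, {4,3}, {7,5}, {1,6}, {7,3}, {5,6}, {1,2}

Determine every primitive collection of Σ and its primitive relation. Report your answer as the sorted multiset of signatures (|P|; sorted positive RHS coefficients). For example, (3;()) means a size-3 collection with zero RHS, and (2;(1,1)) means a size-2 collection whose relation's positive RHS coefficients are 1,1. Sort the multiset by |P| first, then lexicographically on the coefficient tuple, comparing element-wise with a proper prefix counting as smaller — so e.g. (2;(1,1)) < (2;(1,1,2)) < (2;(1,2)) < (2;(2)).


The 14 primitive collections of Σ (r=7, n=2):

  • {1,4}:  v_{1} + v_{4} = 0  ⇒ sig = (2;())
  • {1,3}:  v_{1} + v_{3} = v_{7}  ⇒ sig = (2;(1))
  • {1,7}:  v_{1} + v_{7} = v_{6}  ⇒ sig = (2;(1))
  • {2,3}:  v_{2} + v_{3} = v_{1}  ⇒ sig = (2;(1))
  • {4,6}:  v_{4} + v_{6} = v_{7}  ⇒ sig = (2;(1))
  • {4,7}:  v_{4} + v_{7} = v_{3}  ⇒ sig = (2;(1))
  • {6,7}:  v_{6} + v_{7} = v_{5}  ⇒ sig = (2;(1))
  • {2,5}:  v_{2} + v_{5} = 2·v_{1} + v_{6}  ⇒ sig = (2;(1,2))
  • {1,5}:  v_{1} + v_{5} = 2·v_{6}  ⇒ sig = (2;(2))
  • {2,7}:  v_{2} + v_{7} = 2·v_{1}  ⇒ sig = (2;(2))
  • {3,6}:  v_{3} + v_{6} = 2·v_{7}  ⇒ sig = (2;(2))
  • {4,5}:  v_{4} + v_{5} = 2·v_{7}  ⇒ sig = (2;(2))
  • {2,6}:  v_{2} + v_{6} = 3·v_{1}  ⇒ sig = (2;(3))
  • {3,5}:  v_{3} + v_{5} = 3·v_{7}  ⇒ sig = (2;(3))

Signatures (|P|; sorted positive RHS coefficients), sorted:
    (2;())
    (2;(1))
    (2;(1))
    (2;(1))
    (2;(1))
    (2;(1))
    (2;(1))
    (2;(1,2))
    (2;(2))
    (2;(2))
    (2;(2))
    (2;(2))
    (2;(3))
    (2;(3))


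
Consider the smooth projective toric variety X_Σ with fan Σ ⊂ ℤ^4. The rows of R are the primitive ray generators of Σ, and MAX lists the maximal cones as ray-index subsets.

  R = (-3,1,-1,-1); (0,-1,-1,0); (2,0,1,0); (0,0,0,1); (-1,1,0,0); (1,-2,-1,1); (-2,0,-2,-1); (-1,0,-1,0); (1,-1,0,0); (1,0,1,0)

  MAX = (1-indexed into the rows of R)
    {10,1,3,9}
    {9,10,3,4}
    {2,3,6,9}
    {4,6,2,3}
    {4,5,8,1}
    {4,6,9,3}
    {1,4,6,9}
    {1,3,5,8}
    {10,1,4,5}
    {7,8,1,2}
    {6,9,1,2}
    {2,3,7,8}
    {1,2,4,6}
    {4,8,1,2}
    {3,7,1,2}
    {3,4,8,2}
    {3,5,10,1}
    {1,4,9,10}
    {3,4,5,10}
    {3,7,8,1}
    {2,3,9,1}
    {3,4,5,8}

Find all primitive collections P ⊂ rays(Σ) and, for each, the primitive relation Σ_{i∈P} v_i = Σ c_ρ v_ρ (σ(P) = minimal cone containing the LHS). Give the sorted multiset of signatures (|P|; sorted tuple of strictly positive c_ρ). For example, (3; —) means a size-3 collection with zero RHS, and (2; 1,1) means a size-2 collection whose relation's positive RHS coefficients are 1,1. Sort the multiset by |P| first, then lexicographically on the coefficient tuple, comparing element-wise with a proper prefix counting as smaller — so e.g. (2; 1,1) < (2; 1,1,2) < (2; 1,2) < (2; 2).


17 minimal non-faces of Δ(Σ) (on 10 rays):

  P={5,9}:  v_{5} + v_{9} = 0 — sig = (2; —)
  P={8,10}:  v_{8} + v_{10} = 0 — sig = (2; —)
  P={2,5}:  v_{2} + v_{5} = v_{8} — sig = (2; 1)
  P={2,10}:  v_{2} + v_{10} = v_{9} — sig = (2; 1)
  P={8,9}:  v_{8} + v_{9} = v_{2} — sig = (2; 1)
  P={5,6}:  v_{5} + v_{6} = v_{2} + v_{4} — sig = (2; 1,1)
  P={7,10}:  v_{7} + v_{10} = v_{1} + v_{2} + v_{3} — sig = (2; 1,1,1)
  P={5,7}:  v_{5} + v_{7} = v_{1} + v_{3} + 2·v_{8} — sig = (2; 1,1,2)
  P={7,9}:  v_{7} + v_{9} = v_{1} + 2·v_{2} + v_{3} — sig = (2; 1,1,2)
  P={6,7}:  v_{6} + v_{7} = 2·v_{2} + v_{8} — sig = (2; 1,2)
  P={6,8}:  v_{6} + v_{8} = 2·v_{2} + v_{4} — sig = (2; 1,2)
  P={6,10}:  v_{6} + v_{10} = v_{4} + 2·v_{9} — sig = (2; 1,2)
  P={4,7}:  v_{4} + v_{7} = 2·v_{8} — sig = (2; 2)
  P={1,3,4}:  v_{1} + v_{3} + v_{4} = v_{5} — sig = (3; 1)
  P={1,3,6}:  v_{1} + v_{3} + v_{6} = v_{2} — sig = (3; 1)
  P={2,4,9}:  v_{2} + v_{4} + v_{9} = v_{6} — sig = (3; 1)
  P={1,2,3,8}:  v_{1} + v_{2} + v_{3} + v_{8} = v_{7} — sig = (4; 1)

Sorted signature multiset PRS(X):
    |P|=2: 13 collections, coeffs (), (), (1), (1), (1), (1,1), (1,1,1), (1,1,2), (1,1,2), (1,2), (1,2), (1,2), (2)
    |P|=3: 3 collections, coeffs (1), (1), (1)
    |P|=4: 1 collection, coeffs (1)


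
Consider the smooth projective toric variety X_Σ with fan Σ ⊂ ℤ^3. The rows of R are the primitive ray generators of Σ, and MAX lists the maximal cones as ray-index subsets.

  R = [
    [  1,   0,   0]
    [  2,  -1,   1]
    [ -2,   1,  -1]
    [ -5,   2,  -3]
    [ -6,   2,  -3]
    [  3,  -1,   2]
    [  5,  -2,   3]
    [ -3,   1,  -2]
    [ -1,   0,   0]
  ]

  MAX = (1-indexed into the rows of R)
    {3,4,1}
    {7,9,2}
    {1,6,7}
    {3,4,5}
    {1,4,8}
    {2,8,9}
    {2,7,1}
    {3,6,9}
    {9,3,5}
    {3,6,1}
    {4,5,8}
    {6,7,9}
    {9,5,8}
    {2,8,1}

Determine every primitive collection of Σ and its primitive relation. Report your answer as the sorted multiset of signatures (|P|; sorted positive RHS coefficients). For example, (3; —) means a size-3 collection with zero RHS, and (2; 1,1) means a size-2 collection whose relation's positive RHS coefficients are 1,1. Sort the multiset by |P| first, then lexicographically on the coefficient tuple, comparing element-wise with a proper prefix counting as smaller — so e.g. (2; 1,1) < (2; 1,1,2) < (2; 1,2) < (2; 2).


15 minimal non-faces of Δ(Σ) (on 9 rays):

  P={1,9}:  v_{1} + v_{9} = 0 — sig = (2; —)
  P={2,3}:  v_{2} + v_{3} = 0 — sig = (2; —)
  P={4,7}:  v_{4} + v_{7} = 0 — sig = (2; —)
  P={6,8}:  v_{6} + v_{8} = 0 — sig = (2; —)
  P={1,5}:  v_{1} + v_{5} = v_{4} — sig = (2; 1)
  P={2,4}:  v_{2} + v_{4} = v_{8} — sig = (2; 1)
  P={2,6}:  v_{2} + v_{6} = v_{7} — sig = (2; 1)
  P={3,7}:  v_{3} + v_{7} = v_{6} — sig = (2; 1)
  P={3,8}:  v_{3} + v_{8} = v_{4} — sig = (2; 1)
  P={4,6}:  v_{4} + v_{6} = v_{3} — sig = (2; 1)
  P={4,9}:  v_{4} + v_{9} = v_{5} — sig = (2; 1)
  P={5,7}:  v_{5} + v_{7} = v_{9} — sig = (2; 1)
  P={7,8}:  v_{7} + v_{8} = v_{2} — sig = (2; 1)
  P={2,5}:  v_{2} + v_{5} = v_{8} + v_{9} — sig = (2; 1,1)
  P={5,6}:  v_{5} + v_{6} = v_{3} + v_{9} — sig = (2; 1,1)

Hence PRS(X_Σ) =
    |P|=2: 15 collections, coeffs (), (), (), (), (1), (1), (1), (1), (1), (1), (1), (1), (1), (1,1), (1,1)


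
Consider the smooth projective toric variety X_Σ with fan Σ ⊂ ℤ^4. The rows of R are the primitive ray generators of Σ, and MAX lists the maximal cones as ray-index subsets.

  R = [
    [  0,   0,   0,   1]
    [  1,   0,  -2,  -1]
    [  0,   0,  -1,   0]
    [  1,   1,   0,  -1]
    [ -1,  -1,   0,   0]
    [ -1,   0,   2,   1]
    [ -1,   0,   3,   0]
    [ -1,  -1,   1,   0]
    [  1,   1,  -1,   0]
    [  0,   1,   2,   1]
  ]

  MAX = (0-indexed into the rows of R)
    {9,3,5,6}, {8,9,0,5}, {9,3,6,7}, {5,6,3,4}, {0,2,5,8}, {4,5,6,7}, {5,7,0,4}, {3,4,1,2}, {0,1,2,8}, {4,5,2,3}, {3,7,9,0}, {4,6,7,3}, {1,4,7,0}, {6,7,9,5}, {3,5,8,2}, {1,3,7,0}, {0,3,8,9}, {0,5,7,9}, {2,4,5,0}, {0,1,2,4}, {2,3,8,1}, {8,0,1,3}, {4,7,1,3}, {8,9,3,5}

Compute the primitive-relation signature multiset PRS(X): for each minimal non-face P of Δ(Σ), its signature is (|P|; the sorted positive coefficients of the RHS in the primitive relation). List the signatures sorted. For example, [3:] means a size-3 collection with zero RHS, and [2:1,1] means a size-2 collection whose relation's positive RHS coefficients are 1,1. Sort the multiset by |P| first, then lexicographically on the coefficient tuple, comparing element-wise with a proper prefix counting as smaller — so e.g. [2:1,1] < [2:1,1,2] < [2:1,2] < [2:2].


15 collections generate NE(X_Σ); each relation:

  P={1,5}:  v_{1} + v_{5} = 0  ⟹  sig = [2:]
  P={7,8}:  v_{7} + v_{8} = 0  ⟹  sig = [2:]
  P={2,7}:  v_{2} + v_{7} = v_{4}  ⟹  sig = [2:1]
  P={4,8}:  v_{4} + v_{8} = v_{2}  ⟹  sig = [2:1]
  P={4,9}:  v_{4} + v_{9} = v_{5}  ⟹  sig = [2:1]
  P={0,6}:  v_{0} + v_{6} = v_{7} + v_{9}  ⟹  sig = [2:1,1]
  P={1,6}:  v_{1} + v_{6} = v_{3} + v_{7}  ⟹  sig = [2:1,1]
  P={1,9}:  v_{1} + v_{9} = v_{0} + v_{3}  ⟹  sig = [2:1,1]
  P={2,9}:  v_{2} + v_{9} = v_{5} + v_{8}  ⟹  sig = [2:1,1]
  P={6,8}:  v_{6} + v_{8} = v_{3} + v_{5}  ⟹  sig = [2:1,1]
  P={2,6}:  v_{2} + v_{6} = v_{3} + v_{4} + v_{5}  ⟹  sig = [2:1,1,1]
  P={0,3,4}:  v_{0} + v_{3} + v_{4} = 0  ⟹  sig = [3:]
  P={0,2,3}:  v_{0} + v_{2} + v_{3} = v_{8}  ⟹  sig = [3:1]
  P={0,3,5}:  v_{0} + v_{3} + v_{5} = v_{9}  ⟹  sig = [3:1]
  P={3,5,7}:  v_{3} + v_{5} + v_{7} = v_{6}  ⟹  sig = [3:1]

Sorted signature multiset PRS(X):
    |P|=2: 11 collections, coeffs (), (), (1), (1), (1), (1,1), (1,1), (1,1), (1,1), (1,1), (1,1,1)
    |P|=3: 4 collections, coeffs (), (1), (1), (1)


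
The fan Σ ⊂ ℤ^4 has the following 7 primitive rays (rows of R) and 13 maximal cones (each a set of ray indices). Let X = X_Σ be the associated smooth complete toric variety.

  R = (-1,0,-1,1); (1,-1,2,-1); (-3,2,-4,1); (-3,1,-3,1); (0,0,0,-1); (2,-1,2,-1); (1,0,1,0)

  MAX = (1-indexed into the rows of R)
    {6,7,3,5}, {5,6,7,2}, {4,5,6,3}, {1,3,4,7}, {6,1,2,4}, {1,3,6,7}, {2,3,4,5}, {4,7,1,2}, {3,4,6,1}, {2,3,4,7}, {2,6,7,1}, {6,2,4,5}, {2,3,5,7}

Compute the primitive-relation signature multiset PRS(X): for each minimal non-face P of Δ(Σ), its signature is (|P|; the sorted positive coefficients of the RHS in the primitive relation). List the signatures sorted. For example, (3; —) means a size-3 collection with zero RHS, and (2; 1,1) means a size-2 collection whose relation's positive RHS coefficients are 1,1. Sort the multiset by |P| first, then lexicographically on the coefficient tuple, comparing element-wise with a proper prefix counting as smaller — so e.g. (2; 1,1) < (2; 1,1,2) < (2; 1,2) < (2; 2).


Minimal non-faces — 5 found among 7 rays, 13 max cones:

  {1,5}:  v_{1} + v_{5} = v_{4} + v_{6}  so sig = (2; 1,1)
  {4,6,7}:  v_{4} + v_{6} + v_{7} = 0  so sig = (3; —)
  {1,2,3}:  v_{1} + v_{2} + v_{3} = v_{4}  so sig = (3; 1)
  {2,3,6}:  v_{2} + v_{3} + v_{6} = v_{5}  so sig = (3; 1)
  {4,5,7}:  v_{4} + v_{5} + v_{7} = v_{2} + v_{3}  so sig = (3; 1,1)

Hence PRS(X_Σ) =
[(2; 1,1), (3; —), (3; 1), (3; 1), (3; 1,1)]


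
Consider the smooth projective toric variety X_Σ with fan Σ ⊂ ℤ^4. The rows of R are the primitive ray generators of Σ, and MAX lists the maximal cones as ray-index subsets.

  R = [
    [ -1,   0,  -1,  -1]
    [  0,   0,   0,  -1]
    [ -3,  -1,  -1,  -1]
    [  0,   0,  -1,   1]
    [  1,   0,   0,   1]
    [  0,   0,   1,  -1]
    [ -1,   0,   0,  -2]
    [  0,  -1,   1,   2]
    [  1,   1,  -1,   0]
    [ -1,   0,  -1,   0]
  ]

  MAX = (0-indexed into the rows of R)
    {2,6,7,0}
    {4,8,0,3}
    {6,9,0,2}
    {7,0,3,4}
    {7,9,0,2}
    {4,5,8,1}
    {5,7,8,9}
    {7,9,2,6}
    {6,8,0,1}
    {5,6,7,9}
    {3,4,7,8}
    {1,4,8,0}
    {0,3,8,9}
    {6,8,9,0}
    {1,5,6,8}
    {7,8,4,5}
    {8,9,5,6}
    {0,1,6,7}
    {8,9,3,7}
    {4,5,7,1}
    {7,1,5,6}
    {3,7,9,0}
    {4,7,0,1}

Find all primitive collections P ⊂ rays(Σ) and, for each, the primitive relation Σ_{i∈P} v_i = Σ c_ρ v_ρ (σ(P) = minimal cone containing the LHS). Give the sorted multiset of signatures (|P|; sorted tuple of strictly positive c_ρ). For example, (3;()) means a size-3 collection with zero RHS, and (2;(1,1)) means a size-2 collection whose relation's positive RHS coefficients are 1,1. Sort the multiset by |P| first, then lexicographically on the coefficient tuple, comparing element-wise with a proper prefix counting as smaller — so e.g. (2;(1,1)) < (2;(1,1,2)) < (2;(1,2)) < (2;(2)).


Primitive collections (16):

  P = {3,5}:  v_{3} + v_{5} = 0 ; sig = (2;())
  P = {0,5}:  v_{0} + v_{5} = v_{6} ; sig = (2;(1))
  P = {1,9}:  v_{1} + v_{9} = v_{0} ; sig = (2;(1))
  P = {3,6}:  v_{3} + v_{6} = v_{0} ; sig = (2;(1))
  P = {4,6}:  v_{4} + v_{6} = v_{1} ; sig = (2;(1))
  P = {4,9}:  v_{4} + v_{9} = v_{3} ; sig = (2;(1))
  P = {1,3}:  v_{1} + v_{3} = v_{0} + v_{4} ; sig = (2;(1,1))
  P = {2,8}:  v_{2} + v_{8} = v_{0} + v_{9} ; sig = (2;(1,1))
  P = {1,2}:  v_{1} + v_{2} = 2·v_{0} + v_{6} + v_{7} ; sig = (2;(1,1,2))
  P = {2,3}:  v_{2} + v_{3} = 2·v_{0} + v_{7} + v_{9} ; sig = (2;(1,1,2))
  P = {2,5}:  v_{2} + v_{5} = 2·v_{6} + v_{7} + v_{9} ; sig = (2;(1,1,2))
  P = {2,4}:  v_{2} + v_{4} = 2·v_{0} + v_{7} ; sig = (2;(1,2))
  P = {6,7,8}:  v_{6} + v_{7} + v_{8} = 0 ; sig = (3;())
  P = {0,7,8}:  v_{0} + v_{7} + v_{8} = v_{3} ; sig = (3;(1))
  P = {1,7,8}:  v_{1} + v_{7} + v_{8} = v_{4} ; sig = (3;(1))
  P = {0,6,7,9}:  v_{0} + v_{6} + v_{7} + v_{9} = v_{2} ; sig = (4;(1))

Signatures (|P|; sorted positive RHS coefficients), sorted:
    |P|=2: 12 collections, coeffs (), (1), (1), (1), (1), (1), (1,1), (1,1), (1,1,2), (1,1,2), (1,1,2), (1,2)
    |P|=3: 3 collections, coeffs (), (1), (1)
    |P|=4: 1 collection, coeffs (1)
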